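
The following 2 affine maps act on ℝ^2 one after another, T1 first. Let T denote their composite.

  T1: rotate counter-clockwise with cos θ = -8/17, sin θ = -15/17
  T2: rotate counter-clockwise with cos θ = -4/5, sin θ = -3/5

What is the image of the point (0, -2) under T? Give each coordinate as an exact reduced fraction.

T1 rotate counter-clockwise with cos θ = -8/17, sin θ = -15/17: (0, -2) → (-30/17, 16/17)
T2 rotate counter-clockwise with cos θ = -4/5, sin θ = -3/5: (-30/17, 16/17) → (168/85, 26/85)

T(p) = (168/85, 26/85)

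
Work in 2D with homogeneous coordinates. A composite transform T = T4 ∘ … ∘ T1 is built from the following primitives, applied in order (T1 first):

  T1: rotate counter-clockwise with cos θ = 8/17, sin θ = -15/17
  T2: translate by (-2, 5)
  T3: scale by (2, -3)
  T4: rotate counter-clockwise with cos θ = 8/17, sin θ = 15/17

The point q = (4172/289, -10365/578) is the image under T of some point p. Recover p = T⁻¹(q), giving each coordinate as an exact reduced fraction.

T1 = [8/17 15/17 0; -15/17 8/17 0; 0 0 1]
T2·T1 = [8/17 15/17 -2; -15/17 8/17 5; 0 0 1]
T3·…·T1 = [16/17 30/17 -4; 45/17 -24/17 -15; 0 0 1]
T4·…·T1 = [-547/289 600/289 193/17; 600/289 258/289 -180/17; 0 0 1]
det M = -6; M⁻¹ = [-43/289 100/289 91/17; 100/289 547/1734 -10/17; 0 0 1]
M⁻¹ · (4172/289, -10365/578)ᵀ = (-3, -5/4)ᵀ

p = (-3, -5/4)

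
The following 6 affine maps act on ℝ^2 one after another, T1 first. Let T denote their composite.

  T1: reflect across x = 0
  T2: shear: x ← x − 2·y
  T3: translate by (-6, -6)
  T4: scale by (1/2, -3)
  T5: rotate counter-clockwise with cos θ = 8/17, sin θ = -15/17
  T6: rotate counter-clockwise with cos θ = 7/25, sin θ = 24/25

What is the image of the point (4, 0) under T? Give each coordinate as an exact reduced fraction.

T(p) = (-3646/425, 7053/425)

T1 reflect across x = 0: (4, 0) → (-4, 0)
T2 shear: x ← x − 2·y: (-4, 0) → (-4, 0)
T3 translate by (-6, -6): (-4, 0) → (-10, -6)
T4 scale by (1/2, -3): (-10, -6) → (-5, 18)
T5 rotate counter-clockwise with cos θ = 8/17, sin θ = -15/17: (-5, 18) → (230/17, 219/17)
T6 rotate counter-clockwise with cos θ = 7/25, sin θ = 24/25: (230/17, 219/17) → (-3646/425, 7053/425)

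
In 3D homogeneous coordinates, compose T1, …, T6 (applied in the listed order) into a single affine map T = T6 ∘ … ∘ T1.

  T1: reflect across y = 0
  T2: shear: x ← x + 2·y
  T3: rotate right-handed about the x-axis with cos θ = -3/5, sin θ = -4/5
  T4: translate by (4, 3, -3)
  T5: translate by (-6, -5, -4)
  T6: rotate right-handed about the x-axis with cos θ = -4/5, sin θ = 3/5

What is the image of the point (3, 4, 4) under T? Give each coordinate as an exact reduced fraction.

T(p) = (-7, 21/25, 178/25)

T1 reflect across y = 0: (3, 4, 4) → (3, -4, 4)
T2 shear: x ← x + 2·y: (3, -4, 4) → (-5, -4, 4)
T3 rotate right-handed about the x-axis with cos θ = -3/5, sin θ = -4/5: (-5, -4, 4) → (-5, 28/5, 4/5)
T4 translate by (4, 3, -3): (-5, 28/5, 4/5) → (-1, 43/5, -11/5)
T5 translate by (-6, -5, -4): (-1, 43/5, -11/5) → (-7, 18/5, -31/5)
T6 rotate right-handed about the x-axis with cos θ = -4/5, sin θ = 3/5: (-7, 18/5, -31/5) → (-7, 21/25, 178/25)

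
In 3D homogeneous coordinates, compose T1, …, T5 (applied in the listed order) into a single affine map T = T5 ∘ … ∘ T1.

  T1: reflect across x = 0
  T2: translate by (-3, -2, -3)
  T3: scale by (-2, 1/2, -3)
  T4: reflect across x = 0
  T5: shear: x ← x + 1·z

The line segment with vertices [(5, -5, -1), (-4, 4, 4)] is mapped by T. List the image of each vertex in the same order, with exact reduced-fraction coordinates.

T1 reflect across x = 0: (5, -5, -1) → (-5, -5, -1); (-4, 4, 4) → (4, 4, 4)
T2 translate by (-3, -2, -3): (-5, -5, -1) → (-8, -7, -4); (4, 4, 4) → (1, 2, 1)
T3 scale by (-2, 1/2, -3): (-8, -7, -4) → (16, -7/2, 12); (1, 2, 1) → (-2, 1, -3)
T4 reflect across x = 0: (16, -7/2, 12) → (-16, -7/2, 12); (-2, 1, -3) → (2, 1, -3)
T5 shear: x ← x + 1·z: (-16, -7/2, 12) → (-4, -7/2, 12); (2, 1, -3) → (-1, 1, -3)

image vertices: (-4, -7/2, 12), (-1, 1, -3)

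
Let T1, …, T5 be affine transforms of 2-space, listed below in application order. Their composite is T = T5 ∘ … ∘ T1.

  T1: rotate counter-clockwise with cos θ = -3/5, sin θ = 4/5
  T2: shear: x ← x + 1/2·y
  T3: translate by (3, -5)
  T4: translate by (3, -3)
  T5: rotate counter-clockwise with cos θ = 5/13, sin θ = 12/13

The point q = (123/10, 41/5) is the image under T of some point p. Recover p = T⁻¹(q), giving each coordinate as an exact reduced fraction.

p = (-4, -5)

T1 = [-3/5 -4/5 0; 4/5 -3/5 0; 0 0 1]
T2·T1 = [-1/5 -11/10 0; 4/5 -3/5 0; 0 0 1]
T3·…·T1 = [-1/5 -11/10 3; 4/5 -3/5 -5; 0 0 1]
T4·…·T1 = [-1/5 -11/10 6; 4/5 -3/5 -8; 0 0 1]
T5·…·T1 = [-53/65 17/130 126/13; 8/65 -81/65 32/13; 0 0 1]
det M = 1; M⁻¹ = [-81/65 -17/130 62/5; -8/65 -53/65 16/5; 0 0 1]
M⁻¹ · (123/10, 41/5)ᵀ = (-4, -5)ᵀ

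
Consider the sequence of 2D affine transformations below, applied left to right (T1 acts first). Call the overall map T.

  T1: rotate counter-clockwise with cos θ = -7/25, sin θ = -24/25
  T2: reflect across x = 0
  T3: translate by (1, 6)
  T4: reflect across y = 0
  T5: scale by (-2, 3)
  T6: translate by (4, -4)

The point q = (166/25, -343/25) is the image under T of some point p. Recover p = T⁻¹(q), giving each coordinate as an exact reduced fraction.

T1 = [-7/25 24/25 0; -24/25 -7/25 0; 0 0 1]
T2·T1 = [7/25 -24/25 0; -24/25 -7/25 0; 0 0 1]
T3·…·T1 = [7/25 -24/25 1; -24/25 -7/25 6; 0 0 1]
T4·…·T1 = [7/25 -24/25 1; 24/25 7/25 -6; 0 0 1]
T5·…·T1 = [-14/25 48/25 -2; 72/25 21/25 -18; 0 0 1]
T6·…·T1 = [-14/25 48/25 2; 72/25 21/25 -22; 0 0 1]
det M = -6; M⁻¹ = [-7/50 8/25 183/25; 12/25 7/75 82/75; 0 0 1]
M⁻¹ · (166/25, -343/25)ᵀ = (2, 3)ᵀ

p = (2, 3)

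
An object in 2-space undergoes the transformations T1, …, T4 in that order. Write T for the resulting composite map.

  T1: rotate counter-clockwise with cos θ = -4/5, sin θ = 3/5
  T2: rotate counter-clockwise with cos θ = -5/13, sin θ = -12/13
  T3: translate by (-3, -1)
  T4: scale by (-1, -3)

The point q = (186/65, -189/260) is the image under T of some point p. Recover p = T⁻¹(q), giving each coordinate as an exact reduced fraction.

T1 = [-4/5 -3/5 0; 3/5 -4/5 0; 0 0 1]
T2·T1 = [56/65 -33/65 0; 33/65 56/65 0; 0 0 1]
T3·…·T1 = [56/65 -33/65 -3; 33/65 56/65 -1; 0 0 1]
T4·…·T1 = [-56/65 33/65 3; -99/65 -168/65 3; 0 0 1]
det M = 3; M⁻¹ = [-56/65 -11/65 201/65; 33/65 -56/195 -43/65; 0 0 1]
M⁻¹ · (186/65, -189/260)ᵀ = (3/4, 1)ᵀ

p = (3/4, 1)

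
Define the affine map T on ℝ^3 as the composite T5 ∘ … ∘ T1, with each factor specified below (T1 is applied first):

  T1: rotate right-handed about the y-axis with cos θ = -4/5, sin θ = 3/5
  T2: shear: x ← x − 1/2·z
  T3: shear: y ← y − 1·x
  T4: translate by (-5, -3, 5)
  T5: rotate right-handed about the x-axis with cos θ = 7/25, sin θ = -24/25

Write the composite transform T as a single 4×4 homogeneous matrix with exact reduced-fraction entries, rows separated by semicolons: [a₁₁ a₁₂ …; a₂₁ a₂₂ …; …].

T1 = [-4/5 0 3/5 0; 0 1 0 0; -3/5 0 -4/5 0; 0 0 0 1]
T2·T1 = [-1/2 0 1 0; 0 1 0 0; -3/5 0 -4/5 0; 0 0 0 1]
T3·…·T1 = [-1/2 0 1 0; 1/2 1 -1 0; -3/5 0 -4/5 0; 0 0 0 1]
T4·…·T1 = [-1/2 0 1 -5; 1/2 1 -1 -3; -3/5 0 -4/5 5; 0 0 0 1]
T5·…·T1 = [-1/2 0 1 -5; -109/250 7/25 -131/125 99/25; -81/125 -24/25 92/125 107/25; 0 0 0 1]

T = [-1/2 0 1 -5; -109/250 7/25 -131/125 99/25; -81/125 -24/25 92/125 107/25; 0 0 0 1]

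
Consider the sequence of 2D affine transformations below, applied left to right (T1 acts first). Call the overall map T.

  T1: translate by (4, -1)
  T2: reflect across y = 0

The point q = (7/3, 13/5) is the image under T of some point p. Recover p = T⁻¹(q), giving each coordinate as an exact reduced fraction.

T1 = [1 0 4; 0 1 -1; 0 0 1]
T2·T1 = [1 0 4; 0 -1 1; 0 0 1]
det M = -1; M⁻¹ = [1 0 -4; 0 -1 1; 0 0 1]
M⁻¹ · (7/3, 13/5)ᵀ = (-5/3, -8/5)ᵀ

p = (-5/3, -8/5)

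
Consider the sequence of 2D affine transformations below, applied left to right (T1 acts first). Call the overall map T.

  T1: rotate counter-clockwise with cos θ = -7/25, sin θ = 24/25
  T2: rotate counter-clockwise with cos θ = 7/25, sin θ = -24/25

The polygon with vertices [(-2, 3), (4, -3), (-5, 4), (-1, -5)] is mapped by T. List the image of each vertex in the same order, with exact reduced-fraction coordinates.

image vertices: (-2062/625, 909/625), (3116/625, -237/625), (-3979/625, 428/625), (1153/625, -2971/625)

T1 rotate counter-clockwise with cos θ = -7/25, sin θ = 24/25: (-2, 3) → (-58/25, -69/25); (4, -3) → (44/25, 117/25); (-5, 4) → (-61/25, -148/25); (-1, -5) → (127/25, 11/25)
T2 rotate counter-clockwise with cos θ = 7/25, sin θ = -24/25: (-58/25, -69/25) → (-2062/625, 909/625); (44/25, 117/25) → (3116/625, -237/625); (-61/25, -148/25) → (-3979/625, 428/625); (127/25, 11/25) → (1153/625, -2971/625)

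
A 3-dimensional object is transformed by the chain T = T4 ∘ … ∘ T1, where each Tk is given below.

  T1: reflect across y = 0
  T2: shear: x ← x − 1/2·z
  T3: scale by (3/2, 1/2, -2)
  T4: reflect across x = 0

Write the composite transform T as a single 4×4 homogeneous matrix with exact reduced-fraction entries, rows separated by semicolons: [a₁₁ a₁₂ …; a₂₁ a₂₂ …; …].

T = [-3/2 0 3/4 0; 0 -1/2 0 0; 0 0 -2 0; 0 0 0 1]

T1 = [1 0 0 0; 0 -1 0 0; 0 0 1 0; 0 0 0 1]
T2·T1 = [1 0 -1/2 0; 0 -1 0 0; 0 0 1 0; 0 0 0 1]
T3·…·T1 = [3/2 0 -3/4 0; 0 -1/2 0 0; 0 0 -2 0; 0 0 0 1]
T4·…·T1 = [-3/2 0 3/4 0; 0 -1/2 0 0; 0 0 -2 0; 0 0 0 1]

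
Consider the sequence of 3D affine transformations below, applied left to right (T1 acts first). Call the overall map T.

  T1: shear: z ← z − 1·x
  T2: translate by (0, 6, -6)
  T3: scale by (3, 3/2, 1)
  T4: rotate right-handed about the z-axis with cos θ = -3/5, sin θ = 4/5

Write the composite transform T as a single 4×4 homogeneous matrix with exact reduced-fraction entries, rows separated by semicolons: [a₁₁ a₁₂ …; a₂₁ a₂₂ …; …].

T1 = [1 0 0 0; 0 1 0 0; -1 0 1 0; 0 0 0 1]
T2·T1 = [1 0 0 0; 0 1 0 6; -1 0 1 -6; 0 0 0 1]
T3·…·T1 = [3 0 0 0; 0 3/2 0 9; -1 0 1 -6; 0 0 0 1]
T4·…·T1 = [-9/5 -6/5 0 -36/5; 12/5 -9/10 0 -27/5; -1 0 1 -6; 0 0 0 1]

T = [-9/5 -6/5 0 -36/5; 12/5 -9/10 0 -27/5; -1 0 1 -6; 0 0 0 1]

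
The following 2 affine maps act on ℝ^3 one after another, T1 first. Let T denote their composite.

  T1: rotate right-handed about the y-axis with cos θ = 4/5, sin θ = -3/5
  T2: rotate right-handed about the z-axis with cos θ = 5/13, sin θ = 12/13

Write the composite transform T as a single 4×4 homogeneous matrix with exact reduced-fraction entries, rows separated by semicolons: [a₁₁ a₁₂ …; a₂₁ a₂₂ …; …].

T1 = [4/5 0 -3/5 0; 0 1 0 0; 3/5 0 4/5 0; 0 0 0 1]
T2·T1 = [4/13 -12/13 -3/13 0; 48/65 5/13 -36/65 0; 3/5 0 4/5 0; 0 0 0 1]

T = [4/13 -12/13 -3/13 0; 48/65 5/13 -36/65 0; 3/5 0 4/5 0; 0 0 0 1]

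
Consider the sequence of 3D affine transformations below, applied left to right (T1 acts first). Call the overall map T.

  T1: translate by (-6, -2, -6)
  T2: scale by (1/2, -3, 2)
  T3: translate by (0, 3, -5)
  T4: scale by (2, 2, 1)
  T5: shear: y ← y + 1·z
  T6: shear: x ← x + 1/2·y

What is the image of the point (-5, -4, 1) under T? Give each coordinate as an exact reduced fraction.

T(p) = (5/2, 27, -15)

T1 translate by (-6, -2, -6): (-5, -4, 1) → (-11, -6, -5)
T2 scale by (1/2, -3, 2): (-11, -6, -5) → (-11/2, 18, -10)
T3 translate by (0, 3, -5): (-11/2, 18, -10) → (-11/2, 21, -15)
T4 scale by (2, 2, 1): (-11/2, 21, -15) → (-11, 42, -15)
T5 shear: y ← y + 1·z: (-11, 42, -15) → (-11, 27, -15)
T6 shear: x ← x + 1/2·y: (-11, 27, -15) → (5/2, 27, -15)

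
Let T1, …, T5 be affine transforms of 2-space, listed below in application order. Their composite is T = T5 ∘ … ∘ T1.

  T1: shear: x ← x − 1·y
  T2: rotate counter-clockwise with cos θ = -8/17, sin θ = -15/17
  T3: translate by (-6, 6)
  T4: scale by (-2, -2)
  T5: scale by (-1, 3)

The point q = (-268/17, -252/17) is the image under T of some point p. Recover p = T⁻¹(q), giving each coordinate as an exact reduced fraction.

T1 = [1 -1 0; 0 1 0; 0 0 1]
T2·T1 = [-8/17 23/17 0; -15/17 7/17 0; 0 0 1]
T3·…·T1 = [-8/17 23/17 -6; -15/17 7/17 6; 0 0 1]
T4·…·T1 = [16/17 -46/17 12; 30/17 -14/17 -12; 0 0 1]
T5·…·T1 = [-16/17 46/17 -12; 90/17 -42/17 -36; 0 0 1]
det M = -12; M⁻¹ = [7/34 23/102 180/17; 15/34 4/51 138/17; 0 0 1]
M⁻¹ · (-268/17, -252/17)ᵀ = (4, 0)ᵀ

p = (4, 0)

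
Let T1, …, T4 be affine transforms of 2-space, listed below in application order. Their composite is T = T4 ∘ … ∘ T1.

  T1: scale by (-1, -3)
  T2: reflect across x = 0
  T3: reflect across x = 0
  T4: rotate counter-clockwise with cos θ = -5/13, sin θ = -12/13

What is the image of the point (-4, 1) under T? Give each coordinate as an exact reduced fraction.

T(p) = (-56/13, -33/13)

T1 scale by (-1, -3): (-4, 1) → (4, -3)
T2 reflect across x = 0: (4, -3) → (-4, -3)
T3 reflect across x = 0: (-4, -3) → (4, -3)
T4 rotate counter-clockwise with cos θ = -5/13, sin θ = -12/13: (4, -3) → (-56/13, -33/13)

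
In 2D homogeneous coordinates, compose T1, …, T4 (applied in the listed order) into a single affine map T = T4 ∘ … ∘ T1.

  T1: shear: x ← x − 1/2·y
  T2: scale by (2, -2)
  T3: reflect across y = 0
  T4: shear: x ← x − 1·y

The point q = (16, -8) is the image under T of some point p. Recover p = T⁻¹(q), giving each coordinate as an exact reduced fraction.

T1 = [1 -1/2 0; 0 1 0; 0 0 1]
T2·T1 = [2 -1 0; 0 -2 0; 0 0 1]
T3·…·T1 = [2 -1 0; 0 2 0; 0 0 1]
T4·…·T1 = [2 -3 0; 0 2 0; 0 0 1]
det M = 4; M⁻¹ = [1/2 3/4 0; 0 1/2 0; 0 0 1]
M⁻¹ · (16, -8)ᵀ = (2, -4)ᵀ

p = (2, -4)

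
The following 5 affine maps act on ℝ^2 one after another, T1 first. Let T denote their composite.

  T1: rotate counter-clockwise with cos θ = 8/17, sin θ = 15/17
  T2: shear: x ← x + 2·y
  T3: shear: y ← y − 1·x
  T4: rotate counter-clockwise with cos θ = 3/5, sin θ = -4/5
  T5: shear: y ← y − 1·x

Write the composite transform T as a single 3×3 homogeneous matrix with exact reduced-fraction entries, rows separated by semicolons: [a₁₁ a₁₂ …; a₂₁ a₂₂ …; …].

T = [22/85 31/85 0; -243/85 -14/85 0; 0 0 1]

T1 = [8/17 -15/17 0; 15/17 8/17 0; 0 0 1]
T2·T1 = [38/17 1/17 0; 15/17 8/17 0; 0 0 1]
T3·…·T1 = [38/17 1/17 0; -23/17 7/17 0; 0 0 1]
T4·…·T1 = [22/85 31/85 0; -13/5 1/5 0; 0 0 1]
T5·…·T1 = [22/85 31/85 0; -243/85 -14/85 0; 0 0 1]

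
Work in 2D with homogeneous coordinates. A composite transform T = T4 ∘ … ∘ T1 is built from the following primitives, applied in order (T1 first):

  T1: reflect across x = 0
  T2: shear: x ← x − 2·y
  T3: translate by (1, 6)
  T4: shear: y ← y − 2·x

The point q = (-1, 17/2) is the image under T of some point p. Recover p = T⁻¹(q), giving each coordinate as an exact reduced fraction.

p = (1, 1/2)

T1 = [-1 0 0; 0 1 0; 0 0 1]
T2·T1 = [-1 -2 0; 0 1 0; 0 0 1]
T3·…·T1 = [-1 -2 1; 0 1 6; 0 0 1]
T4·…·T1 = [-1 -2 1; 2 5 4; 0 0 1]
det M = -1; M⁻¹ = [-5 -2 13; 2 1 -6; 0 0 1]
M⁻¹ · (-1, 17/2)ᵀ = (1, 1/2)ᵀ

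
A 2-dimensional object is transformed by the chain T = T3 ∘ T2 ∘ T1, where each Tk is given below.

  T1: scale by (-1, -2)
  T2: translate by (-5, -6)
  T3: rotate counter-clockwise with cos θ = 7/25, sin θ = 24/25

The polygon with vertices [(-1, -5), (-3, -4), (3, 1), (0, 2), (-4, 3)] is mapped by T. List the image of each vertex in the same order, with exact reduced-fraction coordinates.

image vertices: (-124/25, -68/25), (-62/25, -34/25), (136/25, -248/25), (41/5, -38/5), (281/25, -108/25)

T1 scale by (-1, -2): (-1, -5) → (1, 10); (-3, -4) → (3, 8); (3, 1) → (-3, -2); (0, 2) → (0, -4); (-4, 3) → (4, -6)
T2 translate by (-5, -6): (1, 10) → (-4, 4); (3, 8) → (-2, 2); (-3, -2) → (-8, -8); (0, -4) → (-5, -10); (4, -6) → (-1, -12)
T3 rotate counter-clockwise with cos θ = 7/25, sin θ = 24/25: (-4, 4) → (-124/25, -68/25); (-2, 2) → (-62/25, -34/25); (-8, -8) → (136/25, -248/25); (-5, -10) → (41/5, -38/5); (-1, -12) → (281/25, -108/25)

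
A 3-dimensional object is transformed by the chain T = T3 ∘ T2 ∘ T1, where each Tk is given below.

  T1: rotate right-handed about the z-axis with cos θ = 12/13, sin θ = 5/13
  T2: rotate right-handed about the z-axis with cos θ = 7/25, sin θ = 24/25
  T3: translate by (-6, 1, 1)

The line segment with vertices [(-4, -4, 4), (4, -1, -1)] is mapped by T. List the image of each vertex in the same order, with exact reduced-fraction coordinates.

image vertices: (-514/325, -823/325, 5), (-1771/325, 1653/325, 0)

T1 rotate right-handed about the z-axis with cos θ = 12/13, sin θ = 5/13: (-4, -4, 4) → (-28/13, -68/13, 4); (4, -1, -1) → (53/13, 8/13, -1)
T2 rotate right-handed about the z-axis with cos θ = 7/25, sin θ = 24/25: (-28/13, -68/13, 4) → (1436/325, -1148/325, 4); (53/13, 8/13, -1) → (179/325, 1328/325, -1)
T3 translate by (-6, 1, 1): (1436/325, -1148/325, 4) → (-514/325, -823/325, 5); (179/325, 1328/325, -1) → (-1771/325, 1653/325, 0)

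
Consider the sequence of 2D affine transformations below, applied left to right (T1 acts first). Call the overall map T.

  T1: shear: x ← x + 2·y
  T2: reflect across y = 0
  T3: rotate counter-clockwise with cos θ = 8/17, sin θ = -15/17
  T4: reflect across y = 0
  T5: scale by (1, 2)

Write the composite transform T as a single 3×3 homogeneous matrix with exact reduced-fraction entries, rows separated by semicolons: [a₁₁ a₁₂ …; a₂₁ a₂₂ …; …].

T1 = [1 2 0; 0 1 0; 0 0 1]
T2·T1 = [1 2 0; 0 -1 0; 0 0 1]
T3·…·T1 = [8/17 1/17 0; -15/17 -38/17 0; 0 0 1]
T4·…·T1 = [8/17 1/17 0; 15/17 38/17 0; 0 0 1]
T5·…·T1 = [8/17 1/17 0; 30/17 76/17 0; 0 0 1]

T = [8/17 1/17 0; 30/17 76/17 0; 0 0 1]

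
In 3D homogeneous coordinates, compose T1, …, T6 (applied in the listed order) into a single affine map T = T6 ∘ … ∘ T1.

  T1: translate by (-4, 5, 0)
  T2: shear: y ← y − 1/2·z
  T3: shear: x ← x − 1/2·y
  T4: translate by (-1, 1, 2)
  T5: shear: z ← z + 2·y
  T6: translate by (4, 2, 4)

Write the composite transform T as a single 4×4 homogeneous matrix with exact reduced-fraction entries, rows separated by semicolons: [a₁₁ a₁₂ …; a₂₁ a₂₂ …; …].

T = [1 -1/2 1/4 -7/2; 0 1 -1/2 8; 0 2 0 18; 0 0 0 1]

T1 = [1 0 0 -4; 0 1 0 5; 0 0 1 0; 0 0 0 1]
T2·T1 = [1 0 0 -4; 0 1 -1/2 5; 0 0 1 0; 0 0 0 1]
T3·…·T1 = [1 -1/2 1/4 -13/2; 0 1 -1/2 5; 0 0 1 0; 0 0 0 1]
T4·…·T1 = [1 -1/2 1/4 -15/2; 0 1 -1/2 6; 0 0 1 2; 0 0 0 1]
T5·…·T1 = [1 -1/2 1/4 -15/2; 0 1 -1/2 6; 0 2 0 14; 0 0 0 1]
T6·…·T1 = [1 -1/2 1/4 -7/2; 0 1 -1/2 8; 0 2 0 18; 0 0 0 1]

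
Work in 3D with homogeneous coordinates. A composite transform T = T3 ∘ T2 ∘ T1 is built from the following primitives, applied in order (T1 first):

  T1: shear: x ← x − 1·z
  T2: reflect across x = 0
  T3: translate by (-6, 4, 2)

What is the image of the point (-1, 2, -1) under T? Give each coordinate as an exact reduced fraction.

T1 shear: x ← x − 1·z: (-1, 2, -1) → (0, 2, -1)
T2 reflect across x = 0: (0, 2, -1) → (0, 2, -1)
T3 translate by (-6, 4, 2): (0, 2, -1) → (-6, 6, 1)

T(p) = (-6, 6, 1)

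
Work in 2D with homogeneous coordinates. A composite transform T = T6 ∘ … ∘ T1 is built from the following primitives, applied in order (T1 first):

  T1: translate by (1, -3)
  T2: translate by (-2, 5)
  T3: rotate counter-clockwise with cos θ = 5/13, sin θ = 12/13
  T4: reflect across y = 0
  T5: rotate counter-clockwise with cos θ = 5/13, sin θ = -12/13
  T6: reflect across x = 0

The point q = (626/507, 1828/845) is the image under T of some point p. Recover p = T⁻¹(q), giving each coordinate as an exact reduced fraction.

p = (1/3, 2/5)

T1 = [1 0 1; 0 1 -3; 0 0 1]
T2·T1 = [1 0 -1; 0 1 2; 0 0 1]
T3·…·T1 = [5/13 -12/13 -29/13; 12/13 5/13 -2/13; 0 0 1]
T4·…·T1 = [5/13 -12/13 -29/13; -12/13 -5/13 2/13; 0 0 1]
T5·…·T1 = [-119/169 -120/169 -121/169; -120/169 119/169 358/169; 0 0 1]
T6·…·T1 = [119/169 120/169 121/169; -120/169 119/169 358/169; 0 0 1]
det M = 1; M⁻¹ = [119/169 -120/169 1; 120/169 119/169 -2; 0 0 1]
M⁻¹ · (626/507, 1828/845)ᵀ = (1/3, 2/5)ᵀ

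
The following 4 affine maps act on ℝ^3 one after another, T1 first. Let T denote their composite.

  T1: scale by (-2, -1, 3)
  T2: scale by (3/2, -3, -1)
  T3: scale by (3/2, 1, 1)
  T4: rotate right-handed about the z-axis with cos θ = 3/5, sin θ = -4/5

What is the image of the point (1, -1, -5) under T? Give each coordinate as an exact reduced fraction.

T1 scale by (-2, -1, 3): (1, -1, -5) → (-2, 1, -15)
T2 scale by (3/2, -3, -1): (-2, 1, -15) → (-3, -3, 15)
T3 scale by (3/2, 1, 1): (-3, -3, 15) → (-9/2, -3, 15)
T4 rotate right-handed about the z-axis with cos θ = 3/5, sin θ = -4/5: (-9/2, -3, 15) → (-51/10, 9/5, 15)

T(p) = (-51/10, 9/5, 15)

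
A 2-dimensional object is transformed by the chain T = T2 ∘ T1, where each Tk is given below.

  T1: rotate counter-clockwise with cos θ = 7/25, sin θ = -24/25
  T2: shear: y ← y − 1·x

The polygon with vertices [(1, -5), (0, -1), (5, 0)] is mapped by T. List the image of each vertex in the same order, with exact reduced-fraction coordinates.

image vertices: (-113/25, 54/25), (-24/25, 17/25), (7/5, -31/5)

T1 rotate counter-clockwise with cos θ = 7/25, sin θ = -24/25: (1, -5) → (-113/25, -59/25); (0, -1) → (-24/25, -7/25); (5, 0) → (7/5, -24/5)
T2 shear: y ← y − 1·x: (-113/25, -59/25) → (-113/25, 54/25); (-24/25, -7/25) → (-24/25, 17/25); (7/5, -24/5) → (7/5, -31/5)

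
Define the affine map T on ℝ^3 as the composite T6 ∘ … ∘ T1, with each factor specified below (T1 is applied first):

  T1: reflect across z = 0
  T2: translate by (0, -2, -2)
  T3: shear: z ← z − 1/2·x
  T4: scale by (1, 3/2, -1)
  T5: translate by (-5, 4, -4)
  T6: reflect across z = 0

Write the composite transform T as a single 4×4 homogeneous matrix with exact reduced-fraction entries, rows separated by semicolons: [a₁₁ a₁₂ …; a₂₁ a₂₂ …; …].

T = [1 0 0 -5; 0 3/2 0 1; -1/2 0 -1 2; 0 0 0 1]

T1 = [1 0 0 0; 0 1 0 0; 0 0 -1 0; 0 0 0 1]
T2·T1 = [1 0 0 0; 0 1 0 -2; 0 0 -1 -2; 0 0 0 1]
T3·…·T1 = [1 0 0 0; 0 1 0 -2; -1/2 0 -1 -2; 0 0 0 1]
T4·…·T1 = [1 0 0 0; 0 3/2 0 -3; 1/2 0 1 2; 0 0 0 1]
T5·…·T1 = [1 0 0 -5; 0 3/2 0 1; 1/2 0 1 -2; 0 0 0 1]
T6·…·T1 = [1 0 0 -5; 0 3/2 0 1; -1/2 0 -1 2; 0 0 0 1]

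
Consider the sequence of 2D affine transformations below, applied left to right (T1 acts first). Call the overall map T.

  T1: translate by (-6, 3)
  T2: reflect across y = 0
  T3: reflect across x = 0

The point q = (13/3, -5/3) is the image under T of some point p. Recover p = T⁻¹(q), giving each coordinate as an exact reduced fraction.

p = (5/3, -4/3)

T1 = [1 0 -6; 0 1 3; 0 0 1]
T2·T1 = [1 0 -6; 0 -1 -3; 0 0 1]
T3·…·T1 = [-1 0 6; 0 -1 -3; 0 0 1]
det M = 1; M⁻¹ = [-1 0 6; 0 -1 -3; 0 0 1]
M⁻¹ · (13/3, -5/3)ᵀ = (5/3, -4/3)ᵀ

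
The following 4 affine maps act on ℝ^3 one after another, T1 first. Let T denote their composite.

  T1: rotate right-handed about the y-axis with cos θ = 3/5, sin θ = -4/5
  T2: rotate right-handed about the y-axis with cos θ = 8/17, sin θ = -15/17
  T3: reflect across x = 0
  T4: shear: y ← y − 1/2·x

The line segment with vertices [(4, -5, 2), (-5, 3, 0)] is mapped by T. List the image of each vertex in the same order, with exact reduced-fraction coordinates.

T1 rotate right-handed about the y-axis with cos θ = 3/5, sin θ = -4/5: (4, -5, 2) → (4/5, -5, 22/5); (-5, 3, 0) → (-3, 3, -4)
T2 rotate right-handed about the y-axis with cos θ = 8/17, sin θ = -15/17: (4/5, -5, 22/5) → (-298/85, -5, 236/85); (-3, 3, -4) → (36/17, 3, -77/17)
T3 reflect across x = 0: (-298/85, -5, 236/85) → (298/85, -5, 236/85); (36/17, 3, -77/17) → (-36/17, 3, -77/17)
T4 shear: y ← y − 1/2·x: (298/85, -5, 236/85) → (298/85, -574/85, 236/85); (-36/17, 3, -77/17) → (-36/17, 69/17, -77/17)

image vertices: (298/85, -574/85, 236/85), (-36/17, 69/17, -77/17)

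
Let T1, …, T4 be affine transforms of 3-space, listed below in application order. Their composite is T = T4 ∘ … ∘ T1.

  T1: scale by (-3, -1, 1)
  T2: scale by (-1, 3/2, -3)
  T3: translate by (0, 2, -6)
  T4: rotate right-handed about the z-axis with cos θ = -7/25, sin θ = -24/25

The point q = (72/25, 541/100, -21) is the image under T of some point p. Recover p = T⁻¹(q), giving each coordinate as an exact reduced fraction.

T1 = [-3 0 0 0; 0 -1 0 0; 0 0 1 0; 0 0 0 1]
T2·T1 = [3 0 0 0; 0 -3/2 0 0; 0 0 -3 0; 0 0 0 1]
T3·…·T1 = [3 0 0 0; 0 -3/2 0 2; 0 0 -3 -6; 0 0 0 1]
T4·…·T1 = [-21/25 -36/25 0 48/25; -72/25 21/50 0 -14/25; 0 0 -3 -6; 0 0 0 1]
det M = 27/2; M⁻¹ = [-7/75 -8/25 0 0; -16/25 14/75 0 4/3; 0 0 -1/3 -2; 0 0 0 1]
M⁻¹ · (72/25, 541/100, -21)ᵀ = (-2, 1/2, 5)ᵀ

p = (-2, 1/2, 5)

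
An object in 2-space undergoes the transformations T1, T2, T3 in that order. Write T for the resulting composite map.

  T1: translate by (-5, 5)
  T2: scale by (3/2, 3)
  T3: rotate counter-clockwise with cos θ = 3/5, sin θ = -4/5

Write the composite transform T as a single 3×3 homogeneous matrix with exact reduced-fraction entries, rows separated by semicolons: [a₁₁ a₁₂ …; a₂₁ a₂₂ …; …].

T1 = [1 0 -5; 0 1 5; 0 0 1]
T2·T1 = [3/2 0 -15/2; 0 3 15; 0 0 1]
T3·…·T1 = [9/10 12/5 15/2; -6/5 9/5 15; 0 0 1]

T = [9/10 12/5 15/2; -6/5 9/5 15; 0 0 1]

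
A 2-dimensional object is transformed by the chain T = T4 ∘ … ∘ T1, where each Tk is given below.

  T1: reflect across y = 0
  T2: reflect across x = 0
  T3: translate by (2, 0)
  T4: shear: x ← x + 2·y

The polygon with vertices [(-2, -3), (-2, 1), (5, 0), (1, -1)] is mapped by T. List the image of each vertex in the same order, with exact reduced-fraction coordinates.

image vertices: (10, 3), (2, -1), (-3, 0), (3, 1)

T1 reflect across y = 0: (-2, -3) → (-2, 3); (-2, 1) → (-2, -1); (5, 0) → (5, 0); (1, -1) → (1, 1)
T2 reflect across x = 0: (-2, 3) → (2, 3); (-2, -1) → (2, -1); (5, 0) → (-5, 0); (1, 1) → (-1, 1)
T3 translate by (2, 0): (2, 3) → (4, 3); (2, -1) → (4, -1); (-5, 0) → (-3, 0); (-1, 1) → (1, 1)
T4 shear: x ← x + 2·y: (4, 3) → (10, 3); (4, -1) → (2, -1); (-3, 0) → (-3, 0); (1, 1) → (3, 1)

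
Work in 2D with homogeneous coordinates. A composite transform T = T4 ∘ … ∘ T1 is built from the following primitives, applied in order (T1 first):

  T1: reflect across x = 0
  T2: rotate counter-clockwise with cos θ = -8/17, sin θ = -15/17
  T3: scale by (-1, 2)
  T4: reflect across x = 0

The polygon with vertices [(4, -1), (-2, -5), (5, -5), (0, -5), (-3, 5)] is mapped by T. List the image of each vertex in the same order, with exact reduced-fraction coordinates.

image vertices: (1, 8), (-91/17, 20/17), (-35/17, 230/17), (-75/17, 80/17), (3, -10)

T1 reflect across x = 0: (4, -1) → (-4, -1); (-2, -5) → (2, -5); (5, -5) → (-5, -5); (0, -5) → (0, -5); (-3, 5) → (3, 5)
T2 rotate counter-clockwise with cos θ = -8/17, sin θ = -15/17: (-4, -1) → (1, 4); (2, -5) → (-91/17, 10/17); (-5, -5) → (-35/17, 115/17); (0, -5) → (-75/17, 40/17); (3, 5) → (3, -5)
T3 scale by (-1, 2): (1, 4) → (-1, 8); (-91/17, 10/17) → (91/17, 20/17); (-35/17, 115/17) → (35/17, 230/17); (-75/17, 40/17) → (75/17, 80/17); (3, -5) → (-3, -10)
T4 reflect across x = 0: (-1, 8) → (1, 8); (91/17, 20/17) → (-91/17, 20/17); (35/17, 230/17) → (-35/17, 230/17); (75/17, 80/17) → (-75/17, 80/17); (-3, -10) → (3, -10)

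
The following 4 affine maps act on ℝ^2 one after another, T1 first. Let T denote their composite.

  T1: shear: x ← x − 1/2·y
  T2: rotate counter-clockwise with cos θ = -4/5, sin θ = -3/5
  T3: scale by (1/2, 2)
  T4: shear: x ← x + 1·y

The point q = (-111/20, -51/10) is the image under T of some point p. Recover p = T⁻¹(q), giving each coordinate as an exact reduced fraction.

T1 = [1 -1/2 0; 0 1 0; 0 0 1]
T2·T1 = [-4/5 1 0; -3/5 -1/2 0; 0 0 1]
T3·…·T1 = [-2/5 1/2 0; -6/5 -1 0; 0 0 1]
T4·…·T1 = [-8/5 -1/2 0; -6/5 -1 0; 0 0 1]
det M = 1; M⁻¹ = [-1 1/2 0; 6/5 -8/5 0; 0 0 1]
M⁻¹ · (-111/20, -51/10)ᵀ = (3, 3/2)ᵀ

p = (3, 3/2)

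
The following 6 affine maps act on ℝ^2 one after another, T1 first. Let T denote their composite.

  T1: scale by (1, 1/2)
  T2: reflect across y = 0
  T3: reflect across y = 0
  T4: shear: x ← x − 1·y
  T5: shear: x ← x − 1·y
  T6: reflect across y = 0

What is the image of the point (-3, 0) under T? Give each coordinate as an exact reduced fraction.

T1 scale by (1, 1/2): (-3, 0) → (-3, 0)
T2 reflect across y = 0: (-3, 0) → (-3, 0)
T3 reflect across y = 0: (-3, 0) → (-3, 0)
T4 shear: x ← x − 1·y: (-3, 0) → (-3, 0)
T5 shear: x ← x − 1·y: (-3, 0) → (-3, 0)
T6 reflect across y = 0: (-3, 0) → (-3, 0)

T(p) = (-3, 0)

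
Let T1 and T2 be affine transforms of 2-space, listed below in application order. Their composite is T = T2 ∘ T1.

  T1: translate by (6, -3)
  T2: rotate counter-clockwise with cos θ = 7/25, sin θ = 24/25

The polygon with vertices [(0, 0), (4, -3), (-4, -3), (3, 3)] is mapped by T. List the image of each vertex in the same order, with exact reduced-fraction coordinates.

image vertices: (114/25, 123/25), (214/25, 198/25), (158/25, 6/25), (63/25, 216/25)

T1 translate by (6, -3): (0, 0) → (6, -3); (4, -3) → (10, -6); (-4, -3) → (2, -6); (3, 3) → (9, 0)
T2 rotate counter-clockwise with cos θ = 7/25, sin θ = 24/25: (6, -3) → (114/25, 123/25); (10, -6) → (214/25, 198/25); (2, -6) → (158/25, 6/25); (9, 0) → (63/25, 216/25)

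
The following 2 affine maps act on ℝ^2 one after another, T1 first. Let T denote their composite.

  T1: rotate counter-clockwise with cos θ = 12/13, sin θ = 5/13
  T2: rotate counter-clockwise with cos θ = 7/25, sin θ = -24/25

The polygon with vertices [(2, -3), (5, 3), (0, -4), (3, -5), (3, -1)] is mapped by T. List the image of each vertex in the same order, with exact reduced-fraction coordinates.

image vertices: (-27/25, -86/25), (1779/325, -653/325), (-1012/325, -816/325), (-653/325, -1779/325), (359/325, -963/325)

T1 rotate counter-clockwise with cos θ = 12/13, sin θ = 5/13: (2, -3) → (3, -2); (5, 3) → (45/13, 61/13); (0, -4) → (20/13, -48/13); (3, -5) → (61/13, -45/13); (3, -1) → (41/13, 3/13)
T2 rotate counter-clockwise with cos θ = 7/25, sin θ = -24/25: (3, -2) → (-27/25, -86/25); (45/13, 61/13) → (1779/325, -653/325); (20/13, -48/13) → (-1012/325, -816/325); (61/13, -45/13) → (-653/325, -1779/325); (41/13, 3/13) → (359/325, -963/325)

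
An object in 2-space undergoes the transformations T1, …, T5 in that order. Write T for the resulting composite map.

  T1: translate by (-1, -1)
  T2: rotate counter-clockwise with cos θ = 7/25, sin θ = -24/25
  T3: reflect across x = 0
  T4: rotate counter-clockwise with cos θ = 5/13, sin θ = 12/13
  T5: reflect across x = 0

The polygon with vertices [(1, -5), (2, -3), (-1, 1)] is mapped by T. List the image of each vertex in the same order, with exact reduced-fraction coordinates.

T1 translate by (-1, -1): (1, -5) → (0, -6); (2, -3) → (1, -4); (-1, 1) → (-2, 0)
T2 rotate counter-clockwise with cos θ = 7/25, sin θ = -24/25: (0, -6) → (-144/25, -42/25); (1, -4) → (-89/25, -52/25); (-2, 0) → (-14/25, 48/25)
T3 reflect across x = 0: (-144/25, -42/25) → (144/25, -42/25); (-89/25, -52/25) → (89/25, -52/25); (-14/25, 48/25) → (14/25, 48/25)
T4 rotate counter-clockwise with cos θ = 5/13, sin θ = 12/13: (144/25, -42/25) → (1224/325, 1518/325); (89/25, -52/25) → (1069/325, 808/325); (14/25, 48/25) → (-506/325, 408/325)
T5 reflect across x = 0: (1224/325, 1518/325) → (-1224/325, 1518/325); (1069/325, 808/325) → (-1069/325, 808/325); (-506/325, 408/325) → (506/325, 408/325)

image vertices: (-1224/325, 1518/325), (-1069/325, 808/325), (506/325, 408/325)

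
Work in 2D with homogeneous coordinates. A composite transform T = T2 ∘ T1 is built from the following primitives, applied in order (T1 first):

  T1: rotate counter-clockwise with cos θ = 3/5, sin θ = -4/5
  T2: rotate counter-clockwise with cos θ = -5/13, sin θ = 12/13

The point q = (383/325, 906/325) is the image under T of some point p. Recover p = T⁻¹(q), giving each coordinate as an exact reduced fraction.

T1 = [3/5 4/5 0; -4/5 3/5 0; 0 0 1]
T2·T1 = [33/65 -56/65 0; 56/65 33/65 0; 0 0 1]
det M = 1; M⁻¹ = [33/65 56/65 0; -56/65 33/65 0; 0 0 1]
M⁻¹ · (383/325, 906/325)ᵀ = (3, 2/5)ᵀ

p = (3, 2/5)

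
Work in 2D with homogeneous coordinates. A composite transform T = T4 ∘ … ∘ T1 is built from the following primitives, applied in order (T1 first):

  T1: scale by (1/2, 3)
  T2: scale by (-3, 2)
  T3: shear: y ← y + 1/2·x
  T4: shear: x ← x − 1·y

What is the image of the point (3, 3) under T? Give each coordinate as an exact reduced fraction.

T1 scale by (1/2, 3): (3, 3) → (3/2, 9)
T2 scale by (-3, 2): (3/2, 9) → (-9/2, 18)
T3 shear: y ← y + 1/2·x: (-9/2, 18) → (-9/2, 63/4)
T4 shear: x ← x − 1·y: (-9/2, 63/4) → (-81/4, 63/4)

T(p) = (-81/4, 63/4)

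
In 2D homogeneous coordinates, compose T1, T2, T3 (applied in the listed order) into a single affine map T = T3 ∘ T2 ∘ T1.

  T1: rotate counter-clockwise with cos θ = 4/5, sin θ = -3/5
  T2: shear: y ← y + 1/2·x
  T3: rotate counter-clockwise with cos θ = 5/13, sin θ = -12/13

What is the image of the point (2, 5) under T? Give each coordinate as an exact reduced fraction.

T(p) = (421/65, -297/130)

T1 rotate counter-clockwise with cos θ = 4/5, sin θ = -3/5: (2, 5) → (23/5, 14/5)
T2 shear: y ← y + 1/2·x: (23/5, 14/5) → (23/5, 51/10)
T3 rotate counter-clockwise with cos θ = 5/13, sin θ = -12/13: (23/5, 51/10) → (421/65, -297/130)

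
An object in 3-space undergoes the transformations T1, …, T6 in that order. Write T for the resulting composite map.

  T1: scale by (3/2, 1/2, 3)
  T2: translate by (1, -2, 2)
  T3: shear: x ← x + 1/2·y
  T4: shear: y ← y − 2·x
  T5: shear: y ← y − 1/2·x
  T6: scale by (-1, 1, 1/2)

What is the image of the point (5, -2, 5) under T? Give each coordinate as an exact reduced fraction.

T1 scale by (3/2, 1/2, 3): (5, -2, 5) → (15/2, -1, 15)
T2 translate by (1, -2, 2): (15/2, -1, 15) → (17/2, -3, 17)
T3 shear: x ← x + 1/2·y: (17/2, -3, 17) → (7, -3, 17)
T4 shear: y ← y − 2·x: (7, -3, 17) → (7, -17, 17)
T5 shear: y ← y − 1/2·x: (7, -17, 17) → (7, -41/2, 17)
T6 scale by (-1, 1, 1/2): (7, -41/2, 17) → (-7, -41/2, 17/2)

T(p) = (-7, -41/2, 17/2)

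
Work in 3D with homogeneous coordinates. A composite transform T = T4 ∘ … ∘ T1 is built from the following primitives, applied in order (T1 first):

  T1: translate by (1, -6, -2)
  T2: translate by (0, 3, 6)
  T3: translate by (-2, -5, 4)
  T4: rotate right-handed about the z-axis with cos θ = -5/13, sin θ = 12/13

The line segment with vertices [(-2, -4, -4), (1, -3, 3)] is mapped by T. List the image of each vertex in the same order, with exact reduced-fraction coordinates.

T1 translate by (1, -6, -2): (-2, -4, -4) → (-1, -10, -6); (1, -3, 3) → (2, -9, 1)
T2 translate by (0, 3, 6): (-1, -10, -6) → (-1, -7, 0); (2, -9, 1) → (2, -6, 7)
T3 translate by (-2, -5, 4): (-1, -7, 0) → (-3, -12, 4); (2, -6, 7) → (0, -11, 11)
T4 rotate right-handed about the z-axis with cos θ = -5/13, sin θ = 12/13: (-3, -12, 4) → (159/13, 24/13, 4); (0, -11, 11) → (132/13, 55/13, 11)

image vertices: (159/13, 24/13, 4), (132/13, 55/13, 11)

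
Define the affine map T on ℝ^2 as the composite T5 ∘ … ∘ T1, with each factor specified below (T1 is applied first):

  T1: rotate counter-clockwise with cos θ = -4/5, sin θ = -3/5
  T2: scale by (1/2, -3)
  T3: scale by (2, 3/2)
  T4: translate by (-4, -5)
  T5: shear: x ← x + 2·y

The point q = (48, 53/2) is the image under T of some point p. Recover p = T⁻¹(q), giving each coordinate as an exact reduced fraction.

p = (5, 5)

T1 = [-4/5 3/5 0; -3/5 -4/5 0; 0 0 1]
T2·T1 = [-2/5 3/10 0; 9/5 12/5 0; 0 0 1]
T3·…·T1 = [-4/5 3/5 0; 27/10 18/5 0; 0 0 1]
T4·…·T1 = [-4/5 3/5 -4; 27/10 18/5 -5; 0 0 1]
T5·…·T1 = [23/5 39/5 -14; 27/10 18/5 -5; 0 0 1]
det M = -9/2; M⁻¹ = [-4/5 26/15 -38/15; 3/5 -46/45 148/45; 0 0 1]
M⁻¹ · (48, 53/2)ᵀ = (5, 5)ᵀ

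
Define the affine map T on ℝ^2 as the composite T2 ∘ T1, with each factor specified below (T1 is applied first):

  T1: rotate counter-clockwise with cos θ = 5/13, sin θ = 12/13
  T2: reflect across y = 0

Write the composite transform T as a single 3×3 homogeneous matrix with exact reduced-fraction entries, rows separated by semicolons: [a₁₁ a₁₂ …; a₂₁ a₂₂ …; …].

T = [5/13 -12/13 0; -12/13 -5/13 0; 0 0 1]

T1 = [5/13 -12/13 0; 12/13 5/13 0; 0 0 1]
T2·T1 = [5/13 -12/13 0; -12/13 -5/13 0; 0 0 1]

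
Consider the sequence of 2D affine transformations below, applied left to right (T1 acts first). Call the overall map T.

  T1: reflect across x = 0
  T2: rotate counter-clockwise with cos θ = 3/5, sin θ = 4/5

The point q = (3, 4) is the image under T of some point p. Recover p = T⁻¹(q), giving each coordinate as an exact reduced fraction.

T1 = [-1 0 0; 0 1 0; 0 0 1]
T2·T1 = [-3/5 -4/5 0; -4/5 3/5 0; 0 0 1]
det M = -1; M⁻¹ = [-3/5 -4/5 0; -4/5 3/5 0; 0 0 1]
M⁻¹ · (3, 4)ᵀ = (-5, 0)ᵀ

p = (-5, 0)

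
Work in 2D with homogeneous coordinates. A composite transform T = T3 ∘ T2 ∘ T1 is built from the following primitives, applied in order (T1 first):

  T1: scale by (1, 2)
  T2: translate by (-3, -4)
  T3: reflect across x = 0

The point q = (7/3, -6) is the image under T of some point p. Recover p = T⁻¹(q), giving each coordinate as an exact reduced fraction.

p = (2/3, -1)

T1 = [1 0 0; 0 2 0; 0 0 1]
T2·T1 = [1 0 -3; 0 2 -4; 0 0 1]
T3·…·T1 = [-1 0 3; 0 2 -4; 0 0 1]
det M = -2; M⁻¹ = [-1 0 3; 0 1/2 2; 0 0 1]
M⁻¹ · (7/3, -6)ᵀ = (2/3, -1)ᵀ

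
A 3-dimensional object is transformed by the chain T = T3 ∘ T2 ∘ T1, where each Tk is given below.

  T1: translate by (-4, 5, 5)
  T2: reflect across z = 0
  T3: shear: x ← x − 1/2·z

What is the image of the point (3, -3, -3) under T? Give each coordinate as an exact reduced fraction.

T1 translate by (-4, 5, 5): (3, -3, -3) → (-1, 2, 2)
T2 reflect across z = 0: (-1, 2, 2) → (-1, 2, -2)
T3 shear: x ← x − 1/2·z: (-1, 2, -2) → (0, 2, -2)

T(p) = (0, 2, -2)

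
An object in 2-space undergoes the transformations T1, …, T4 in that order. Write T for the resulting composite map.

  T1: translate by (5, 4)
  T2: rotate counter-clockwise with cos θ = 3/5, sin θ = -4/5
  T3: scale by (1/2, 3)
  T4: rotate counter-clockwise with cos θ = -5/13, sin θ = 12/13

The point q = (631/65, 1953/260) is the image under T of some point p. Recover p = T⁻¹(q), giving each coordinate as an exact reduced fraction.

p = (2, -5/4)

T1 = [1 0 5; 0 1 4; 0 0 1]
T2·T1 = [3/5 4/5 31/5; -4/5 3/5 -8/5; 0 0 1]
T3·…·T1 = [3/10 2/5 31/10; -12/5 9/5 -24/5; 0 0 1]
T4·…·T1 = [21/10 -118/65 421/130; 6/5 -21/65 306/65; 0 0 1]
det M = 3/2; M⁻¹ = [-14/65 236/195 -5; -4/5 7/5 -4; 0 0 1]
M⁻¹ · (631/65, 1953/260)ᵀ = (2, -5/4)ᵀ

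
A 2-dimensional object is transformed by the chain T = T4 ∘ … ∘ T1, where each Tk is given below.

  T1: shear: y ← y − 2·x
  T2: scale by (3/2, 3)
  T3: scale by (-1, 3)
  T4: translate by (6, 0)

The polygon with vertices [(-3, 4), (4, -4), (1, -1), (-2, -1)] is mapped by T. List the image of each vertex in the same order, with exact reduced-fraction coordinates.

T1 shear: y ← y − 2·x: (-3, 4) → (-3, 10); (4, -4) → (4, -12); (1, -1) → (1, -3); (-2, -1) → (-2, 3)
T2 scale by (3/2, 3): (-3, 10) → (-9/2, 30); (4, -12) → (6, -36); (1, -3) → (3/2, -9); (-2, 3) → (-3, 9)
T3 scale by (-1, 3): (-9/2, 30) → (9/2, 90); (6, -36) → (-6, -108); (3/2, -9) → (-3/2, -27); (-3, 9) → (3, 27)
T4 translate by (6, 0): (9/2, 90) → (21/2, 90); (-6, -108) → (0, -108); (-3/2, -27) → (9/2, -27); (3, 27) → (9, 27)

image vertices: (21/2, 90), (0, -108), (9/2, -27), (9, 27)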